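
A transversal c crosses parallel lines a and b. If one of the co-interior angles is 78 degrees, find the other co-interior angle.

Co-interior angles (same-side interior) formed by parallel lines and a transversal are supplementary (sum to 180 degrees).
The given angle is 78 degrees.
The co-interior angle = 180 - 78 = 102 degrees.

102 degrees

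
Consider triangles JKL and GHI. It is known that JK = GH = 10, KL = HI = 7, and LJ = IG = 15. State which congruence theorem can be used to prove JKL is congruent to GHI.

The given information matches SSS: All three pairs of corresponding sides are equal (Side-Side-Side).

SSS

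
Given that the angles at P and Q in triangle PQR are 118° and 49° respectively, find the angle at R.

The interior angles sum to 180°: angle R = 180 - 118 - 49 = 13°.
The triangle is obtuse (angles 118°, 49°, 13°).

13 degrees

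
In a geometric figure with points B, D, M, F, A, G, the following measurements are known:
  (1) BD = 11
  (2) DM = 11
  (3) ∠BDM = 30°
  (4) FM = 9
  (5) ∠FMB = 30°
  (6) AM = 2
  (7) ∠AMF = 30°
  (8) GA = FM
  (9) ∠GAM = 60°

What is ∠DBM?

Step 1: By the law of cosines on triangle BDM: BM² = 11² + 11² − 2·11·11·cos(30°) = 32.42, so BM ≈ 5.69.
Step 2: By the inverse law of cosines on triangle DBM: cos(∠DBM) = (11² + 5.69² − 11²) / (2·11·5.69) = 32.42/125.27 = 0.2588, so ∠DBM = 75°.

Therefore, the measure of angle ∠DBM = 75°.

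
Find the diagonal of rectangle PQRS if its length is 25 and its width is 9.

d = sqrt(25^2 + 9^2) = sqrt(706)

sqrt(706)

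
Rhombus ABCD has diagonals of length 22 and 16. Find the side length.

In a rhombus, the diagonals bisect each other perpendicularly, creating four congruent right triangles.
Each triangle has legs 11 (half of 22) and 8 (half of 16).
The hypotenuse of each right triangle is a side of the rhombus:
side = sqrt(11^2 + 8^2) = sqrt(185)

sqrt(185)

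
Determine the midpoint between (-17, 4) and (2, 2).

M = ((x₁ + x₂)/2, (y₁ + y₂)/2)
= ((-17 + 2)/2, (4 + 2)/2)
= (-15/2, 6/2) = (-15/2, 3)

(-15/2, 3)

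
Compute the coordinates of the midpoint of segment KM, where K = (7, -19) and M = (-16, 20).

M = ((x₁ + x₂)/2, (y₁ + y₂)/2)
= ((7 + -16)/2, (-19 + 20)/2)
= (-9/2, 1/2) = (-9/2, 1/2)

(-9/2, 1/2)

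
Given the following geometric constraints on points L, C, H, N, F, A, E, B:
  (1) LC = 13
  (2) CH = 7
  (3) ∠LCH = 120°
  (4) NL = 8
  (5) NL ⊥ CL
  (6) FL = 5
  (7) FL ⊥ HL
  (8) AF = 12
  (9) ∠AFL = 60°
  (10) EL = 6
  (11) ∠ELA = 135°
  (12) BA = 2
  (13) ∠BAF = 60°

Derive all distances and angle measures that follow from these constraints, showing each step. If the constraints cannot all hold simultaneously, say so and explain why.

The constraints are consistent.

Step 1: From LC = 13, CH = 7, and ∠LCH = 120°, by the law of cosines:
  LH² = LC² + CH² - 2·LC·CH·cos(120°) = 169 + 49 + 91 = 309
  LH ≈ 17.58

Step 2: From LF = 5, FA = 12, and ∠LFA = 60°, by the law of cosines:
  LA² = LF² + FA² - 2·LF·FA·cos(60°) = 25 + 144 - 60 = 109
  LA = √109

Step 3: From CL = 13, LN = 8, and ∠CLN = 90°, by the law of cosines:
  CN² = CL² + LN² - 2·CL·LN·cos(90°) = 169 + 64 - 0 = 233
  CN ≈ 15.26

Step 4: From FA = 12, AB = 2, and ∠FAB = 60°, by the law of cosines:
  FB² = FA² + AB² - 2·FA·AB·cos(60°) = 144 + 4 - 24 = 124
  FB = 2·√31

Step 5: From HL = 17.58, LF = 5, and ∠HLF = 90°, by the law of cosines:
  HF² = HL² + LF² - 2·HL·LF·cos(90°) = 309 + 25 - 0 = 334
  HF ≈ 18.28

Step 6: From AL = √109, LE = 6, and ∠ALE = 135°, by the law of cosines:
  AE² = AL² + LE² - 2·AL·LE·cos(135°) = 109 + 36 + 88.59 = 233.6
  AE ≈ 15.28

Step 7: From LA = √109, LF = 5, AF = 12, by the inverse law of cosines:
  cos(∠ALF) = (LA² + LF² - AF²) / (2·LA·LF)
  ∠ALF = 95.5°

Step 8: From LC = 13, LH = 17.58, CH = 7, by the inverse law of cosines:
  cos(∠CLH) = (LC² + LH² - CH²) / (2·LC·LH)
  ∠CLH = 20.17°

Step 9: From CL = 13, CN = 15.26, LN = 8, by the inverse law of cosines:
  cos(∠LCN) = (CL² + CN² - LN²) / (2·CL·CN)
  ∠LCN = 31.61°

Step 10: From HC = 7, HL = 17.58, CL = 13, by the inverse law of cosines:
  cos(∠CHL) = (HC² + HL² - CL²) / (2·HC·HL)
  ∠CHL = 39.83°

Step 11: From NC = 15.26, NL = 8, CL = 13, by the inverse law of cosines:
  cos(∠CNL) = (NC² + NL² - CL²) / (2·NC·NL)
  ∠CNL = 58.39°

Step 12: From FA = 12, FB = 2·√31, AB = 2, by the inverse law of cosines:
  cos(∠AFB) = (FA² + FB² - AB²) / (2·FA·FB)
  ∠AFB = 8.95°

Step 13: From AF = 12, AL = √109, FL = 5, by the inverse law of cosines:
  cos(∠FAL) = (AF² + AL² - FL²) / (2·AF·AL)
  ∠FAL = 24.5°

Step 14: From BA = 2, BF = 2·√31, AF = 12, by the inverse law of cosines:
  cos(∠ABF) = (BA² + BF² - AF²) / (2·BA·BF)
  ∠ABF = 111.05°

Step 15: From HF = 18.28, HL = 17.58, FL = 5, by the inverse law of cosines:
  cos(∠FHL) = (HF² + HL² - FL²) / (2·HF·HL)
  ∠FHL = 15.88°

Step 16: From FH = 18.28, FL = 5, HL = 17.58, by the inverse law of cosines:
  cos(∠HFL) = (FH² + FL² - HL²) / (2·FH·FL)
  ∠HFL = 74.12°

Step 17: From AE = 15.28, AL = √109, EL = 6, by the inverse law of cosines:
  cos(∠EAL) = (AE² + AL² - EL²) / (2·AE·AL)
  ∠EAL = 16.12°

Step 18: From EA = 15.28, EL = 6, AL = √109, by the inverse law of cosines:
  cos(∠AEL) = (EA² + EL² - AL²) / (2·EA·EL)
  ∠AEL = 28.88°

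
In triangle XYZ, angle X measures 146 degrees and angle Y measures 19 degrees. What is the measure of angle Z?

By the triangle angle sum property, the three interior angles of any triangle add up to 180°.
We know angle X = 146° and angle Y = 19°, so their sum is 165°.
Therefore angle Z = 180° - 165° = 15°.

15 degrees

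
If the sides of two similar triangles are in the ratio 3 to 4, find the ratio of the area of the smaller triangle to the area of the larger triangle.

Area scales with the square of linear dimensions. If every length is multiplied by 3/4, then the area is multiplied by (3/4)^2 = 9/16.
The area ratio is 9:16.

9:16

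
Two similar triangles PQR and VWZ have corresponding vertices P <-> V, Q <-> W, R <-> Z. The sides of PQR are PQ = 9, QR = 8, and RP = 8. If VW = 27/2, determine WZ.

k = 27/2/9 = 3/2. WZ = 3/2 * 8 = 12.

12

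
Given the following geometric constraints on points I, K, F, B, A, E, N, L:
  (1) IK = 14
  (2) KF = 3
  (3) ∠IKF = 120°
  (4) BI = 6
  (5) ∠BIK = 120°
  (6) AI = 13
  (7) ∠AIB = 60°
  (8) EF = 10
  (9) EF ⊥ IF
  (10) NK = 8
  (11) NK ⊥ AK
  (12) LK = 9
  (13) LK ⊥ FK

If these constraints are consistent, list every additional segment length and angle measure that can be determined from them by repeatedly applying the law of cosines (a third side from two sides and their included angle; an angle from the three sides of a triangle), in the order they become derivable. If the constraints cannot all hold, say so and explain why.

The constraints are consistent. Derivable facts, in order:
After 1 step:
- BA = √127
- FL = 3·√10
- IF ≈ 15.72
- KB = 2·√79
After 2 steps:
- IE ≈ 18.63
- ∠ABI = 92.54°
- ∠BAI = 27.46°
- ∠BKI = 17°
- ∠FIK = 9.52°
- ∠FLK = 18.43°
- ∠IBK = 43°
- ∠IFK = 50.48°
- ∠KFL = 71.57°
After 3 steps:
- ∠EIF = 32.47°
- ∠FEI = 57.53°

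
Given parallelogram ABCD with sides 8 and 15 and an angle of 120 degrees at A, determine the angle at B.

Opposite sides of a parallelogram are parallel, so consecutive angles form co-interior angles on a transversal.
Co-interior angles sum to 180°, giving angle B = 180 - 120 = 60 degrees.

60 degrees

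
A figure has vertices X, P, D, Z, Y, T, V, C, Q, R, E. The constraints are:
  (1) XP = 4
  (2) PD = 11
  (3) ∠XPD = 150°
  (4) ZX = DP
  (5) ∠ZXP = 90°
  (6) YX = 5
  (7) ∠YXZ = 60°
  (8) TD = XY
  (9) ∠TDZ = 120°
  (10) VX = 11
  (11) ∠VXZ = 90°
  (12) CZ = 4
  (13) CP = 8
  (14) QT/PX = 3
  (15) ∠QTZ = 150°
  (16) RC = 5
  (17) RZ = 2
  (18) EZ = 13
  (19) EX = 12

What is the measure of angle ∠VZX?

From the given relations: ZX = DP = 11.
Step 1: By the law of cosines on triangle ZXV: ZV² = 11² + 11² − 2·11·11·cos(90°) = 242, so ZV = 11·√2.
Step 2: By the inverse law of cosines on triangle VZX: cos(∠VZX) = ((11·√2)² + 11² − 11²) / (2·11·√2·11) = 242/342.24 = 0.7071, so ∠VZX = 45°.

Therefore, the measure of angle ∠VZX = 45°.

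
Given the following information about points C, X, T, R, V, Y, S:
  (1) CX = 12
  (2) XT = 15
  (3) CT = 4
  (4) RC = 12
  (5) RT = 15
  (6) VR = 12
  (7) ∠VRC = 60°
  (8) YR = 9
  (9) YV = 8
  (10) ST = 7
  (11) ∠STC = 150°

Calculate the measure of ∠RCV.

Step 1: By the law of cosines on triangle CRV: CV² = 12² + 12² − 2·12·12·cos(60°) = 144, so CV = 12.
Step 2: By the inverse law of cosines on triangle RCV: cos(∠RCV) = (12² + 12² − 12²) / (2·12·12) = 144/288 = 0.5, so ∠RCV = 60°.

Therefore, the measure of angle ∠RCV = 60°.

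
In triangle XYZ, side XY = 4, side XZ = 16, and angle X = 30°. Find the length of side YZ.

When two sides and the included angle are known, the law of cosines gives the third side.
c^2 = a^2 + b^2 - 2ab cos(C) generalizes the Pythagorean theorem to non-right triangles.
Here: YZ^2 = 16 + 256 - 128*(sqrt(3)/2) = 272 - 64*sqrt(3)
YZ = 4*sqrt(17 - 4*sqrt(3))

4*sqrt(17 - 4*sqrt(3))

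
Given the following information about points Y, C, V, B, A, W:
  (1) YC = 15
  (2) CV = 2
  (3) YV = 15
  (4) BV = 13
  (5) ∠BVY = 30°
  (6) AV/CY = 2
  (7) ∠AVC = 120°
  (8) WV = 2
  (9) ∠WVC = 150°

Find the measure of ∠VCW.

Step 1: By the law of cosines on triangle CVW: CW² = 2² + 2² − 2·2·2·cos(150°) = 14.93, so CW ≈ 3.86.
Step 2: By the inverse law of cosines on triangle VCW: cos(∠VCW) = (2² + 3.86² − 2²) / (2·2·3.86) = 14.93/15.45 = 0.9659, so ∠VCW = 15°.

Therefore, the measure of angle ∠VCW = 15°.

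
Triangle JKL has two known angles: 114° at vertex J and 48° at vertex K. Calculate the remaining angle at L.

The interior angles sum to 180°: angle L = 180 - 114 - 48 = 18°.
The triangle is obtuse (angles 114°, 48°, 18°).

18 degrees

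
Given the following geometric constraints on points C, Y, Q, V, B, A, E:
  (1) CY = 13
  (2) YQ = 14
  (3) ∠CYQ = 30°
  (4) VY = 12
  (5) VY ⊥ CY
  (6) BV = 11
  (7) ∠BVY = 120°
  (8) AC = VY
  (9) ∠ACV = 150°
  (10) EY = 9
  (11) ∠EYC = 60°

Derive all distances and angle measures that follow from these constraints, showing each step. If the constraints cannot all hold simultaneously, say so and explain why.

The constraints are consistent.

From the given relations:
  AC = VY = 12

Step 1: From CY = 13, YQ = 14, and ∠CYQ = 30°, by the law of cosines:
  CQ² = CY² + YQ² - 2·CY·YQ·cos(30°) = 169 + 196 - 315.2 = 49.77
  CQ ≈ 7.05

Step 2: From CY = 13, YV = 12, and ∠CYV = 90°, by the law of cosines:
  CV² = CY² + YV² - 2·CY·YV·cos(90°) = 169 + 144 - 0 = 313
  CV ≈ 17.69

Step 3: From CY = 13, YE = 9, and ∠CYE = 60°, by the law of cosines:
  CE² = CY² + YE² - 2·CY·YE·cos(60°) = 169 + 81 - 117 = 133
  CE = √133

Step 4: From YV = 12, VB = 11, and ∠YVB = 120°, by the law of cosines:
  YB² = YV² + VB² - 2·YV·VB·cos(120°) = 144 + 121 + 132 = 397
  YB ≈ 19.92

Step 5: From VC = 17.69, CA = 12, and ∠VCA = 150°, by the law of cosines:
  VA² = VC² + CA² - 2·VC·CA·cos(150°) = 313 + 144 + 367.7 = 824.7
  VA ≈ 28.72

Step 6: From CE = √133, CY = 13, EY = 9, by the inverse law of cosines:
  cos(∠ECY) = (CE² + CY² - EY²) / (2·CE·CY)
  ∠ECY = 42.52°

Step 7: From CQ = 7.05, CY = 13, QY = 14, by the inverse law of cosines:
  cos(∠QCY) = (CQ² + CY² - QY²) / (2·CQ·CY)
  ∠QCY = 82.87°

Step 8: From CV = 17.69, CY = 13, VY = 12, by the inverse law of cosines:
  cos(∠VCY) = (CV² + CY² - VY²) / (2·CV·CY)
  ∠VCY = 42.71°

Step 9: From YB = 19.92, YV = 12, BV = 11, by the inverse law of cosines:
  cos(∠BYV) = (YB² + YV² - BV²) / (2·YB·YV)
  ∠BYV = 28.56°

Step 10: From QC = 7.05, QY = 14, CY = 13, by the inverse law of cosines:
  cos(∠CQY) = (QC² + QY² - CY²) / (2·QC·QY)
  ∠CQY = 67.13°

Step 11: From VC = 17.69, VY = 12, CY = 13, by the inverse law of cosines:
  cos(∠CVY) = (VC² + VY² - CY²) / (2·VC·VY)
  ∠CVY = 47.29°

Step 12: From BV = 11, BY = 19.92, VY = 12, by the inverse law of cosines:
  cos(∠VBY) = (BV² + BY² - VY²) / (2·BV·BY)
  ∠VBY = 31.44°

Step 13: From EC = √133, EY = 9, CY = 13, by the inverse law of cosines:
  cos(∠CEY) = (EC² + EY² - CY²) / (2·EC·EY)
  ∠CEY = 77.48°

Step 14: From VA = 28.72, VC = 17.69, AC = 12, by the inverse law of cosines:
  cos(∠AVC) = (VA² + VC² - AC²) / (2·VA·VC)
  ∠AVC = 12.06°

Step 15: From AC = 12, AV = 28.72, CV = 17.69, by the inverse law of cosines:
  cos(∠CAV) = (AC² + AV² - CV²) / (2·AC·AV)
  ∠CAV = 17.94°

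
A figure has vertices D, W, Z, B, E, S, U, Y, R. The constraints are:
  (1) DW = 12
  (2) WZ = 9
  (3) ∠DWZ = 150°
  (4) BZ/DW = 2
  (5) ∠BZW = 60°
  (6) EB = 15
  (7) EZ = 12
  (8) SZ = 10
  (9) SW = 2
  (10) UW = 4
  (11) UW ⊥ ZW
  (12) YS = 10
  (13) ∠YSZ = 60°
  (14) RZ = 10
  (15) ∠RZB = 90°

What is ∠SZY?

Step 1: By the law of cosines on triangle ZSY: ZY² = 10² + 10² − 2·10·10·cos(60°) = 100, so ZY = 10.
Step 2: By the inverse law of cosines on triangle SZY: cos(∠SZY) = (10² + 10² − 10²) / (2·10·10) = 100/200 = 0.5, so ∠SZY = 60°.

Therefore, the measure of angle ∠SZY = 60°.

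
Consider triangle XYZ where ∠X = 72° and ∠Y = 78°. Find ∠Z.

angle Z = 180 - 72 - 78 = 30 degrees.

30 degrees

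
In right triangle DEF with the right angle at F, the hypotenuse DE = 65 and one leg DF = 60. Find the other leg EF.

By the Pythagorean theorem: EF^2 = DE^2 - DF^2
EF^2 = 65^2 - 60^2 = 4225 - 3600 = 625
EF = sqrt(625) = 25

25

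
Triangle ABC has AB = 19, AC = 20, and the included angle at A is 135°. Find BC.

By the law of cosines: BC^2 = AB^2 + AC^2 - 2*AB*AC*cos(A)
BC^2 = 19^2 + 20^2 - 2*19*20*cos(135°)
BC^2 = 361 + 400 - 760*(-sqrt(2)/2)
BC^2 = 380*sqrt(2) + 761
BC = sqrt(380*sqrt(2) + 761)

sqrt(380*sqrt(2) + 761)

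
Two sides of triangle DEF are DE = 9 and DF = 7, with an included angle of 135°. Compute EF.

By the law of cosines: EF^2 = DE^2 + DF^2 - 2*DE*DF*cos(D)
EF^2 = 9^2 + 7^2 - 2*9*7*cos(135°)
EF^2 = 81 + 49 - 126*(-sqrt(2)/2)
EF^2 = 63*sqrt(2) + 130
EF = sqrt(63*sqrt(2) + 130)

sqrt(63*sqrt(2) + 130)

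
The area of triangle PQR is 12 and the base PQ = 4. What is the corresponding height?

Area = (1/2) * base * height
height = 2 * Area / base
height = 2 * 12 / 4
height = 24 / 4
height = 6

6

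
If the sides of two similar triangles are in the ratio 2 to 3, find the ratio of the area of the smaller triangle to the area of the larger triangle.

Area ratio = (side ratio)^2 = (2/3)^2 = 4:9.

4:9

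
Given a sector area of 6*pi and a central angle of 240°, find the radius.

The sector covers 240°/360° = 2/3 of the full circle.
Full circle area = 6*pi / 2/3 = 9*pi.
Since full area = πr², we get r² = 9*pi/π = 9, so r = 3.

3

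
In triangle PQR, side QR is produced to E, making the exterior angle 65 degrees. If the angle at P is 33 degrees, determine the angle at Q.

The exterior angle theorem states that an exterior angle equals the sum of the two non-adjacent interior angles.
So 65 = 33 + angle Q, which gives angle Q = 65 - 33 = 32 degrees.

32 degrees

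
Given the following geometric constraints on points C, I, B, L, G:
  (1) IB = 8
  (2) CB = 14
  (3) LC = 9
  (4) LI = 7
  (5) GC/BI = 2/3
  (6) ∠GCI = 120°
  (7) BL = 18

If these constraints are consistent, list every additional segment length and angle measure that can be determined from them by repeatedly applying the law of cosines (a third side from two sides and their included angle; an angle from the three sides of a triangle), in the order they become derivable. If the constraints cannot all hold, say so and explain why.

These constraints are not satisfiable: by the triangle inequality in triangle IBL, (1) IB = 8 and (4) LI = 7 force BL ≤ 8 + 7 = 15, but (7) says BL = 18. No planar figure meets all of them, so nothing further can be derived.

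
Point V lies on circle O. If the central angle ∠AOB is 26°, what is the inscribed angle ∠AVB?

Inscribed angle = 26° / 2 = 13° (inscribed angle theorem).

13°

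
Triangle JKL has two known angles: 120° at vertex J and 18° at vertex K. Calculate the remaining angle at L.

By the triangle angle sum property, the three interior angles of any triangle add up to 180°.
We know angle J = 120° and angle K = 18°, so their sum is 138°.
Therefore angle L = 180° - 138° = 42°.

42 degrees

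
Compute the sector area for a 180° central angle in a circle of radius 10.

Sector area = π(10²)(1/2) = 50*pi

50*pi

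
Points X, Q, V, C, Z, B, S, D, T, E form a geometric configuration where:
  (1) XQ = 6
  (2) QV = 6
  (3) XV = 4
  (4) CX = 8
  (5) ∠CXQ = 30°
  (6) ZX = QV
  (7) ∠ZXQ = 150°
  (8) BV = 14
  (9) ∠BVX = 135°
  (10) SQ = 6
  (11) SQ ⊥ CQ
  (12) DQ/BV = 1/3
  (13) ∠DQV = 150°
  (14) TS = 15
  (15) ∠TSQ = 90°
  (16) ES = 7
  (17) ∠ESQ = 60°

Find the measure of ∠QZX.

From the given relations: ZX = QV = 6.
Step 1: By the law of cosines on triangle ZXQ: ZQ² = 6² + 6² − 2·6·6·cos(150°) = 134.35, so ZQ ≈ 11.59.
Step 2: By the inverse law of cosines on triangle QZX: cos(∠QZX) = (11.59² + 6² − 6²) / (2·11.59·6) = 134.35/139.09 = 0.9659, so ∠QZX = 15°.

Therefore, the measure of angle ∠QZX = 15°.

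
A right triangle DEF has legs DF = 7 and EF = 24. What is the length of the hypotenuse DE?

By the Pythagorean theorem: DE^2 = DF^2 + EF^2
DE^2 = 7^2 + 24^2 = 49 + 576 = 625
DE = sqrt(625) = 25

25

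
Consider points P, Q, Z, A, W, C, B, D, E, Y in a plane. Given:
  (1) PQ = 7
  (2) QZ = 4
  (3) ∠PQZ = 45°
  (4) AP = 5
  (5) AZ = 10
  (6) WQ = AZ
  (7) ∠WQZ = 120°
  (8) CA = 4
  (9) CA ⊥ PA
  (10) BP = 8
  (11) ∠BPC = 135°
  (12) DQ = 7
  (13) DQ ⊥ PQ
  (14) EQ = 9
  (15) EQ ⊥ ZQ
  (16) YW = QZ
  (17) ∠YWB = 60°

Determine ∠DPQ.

Step 1: By the law of cosines on triangle PQD: PD² = 7² + 7² − 2·7·7·cos(90°) = 98, so PD = 7·√2.
Step 2: By the inverse law of cosines on triangle DPQ: cos(∠DPQ) = ((7·√2)² + 7² − 7²) / (2·7·√2·7) = 98/138.59 = 0.7071, so ∠DPQ = 45°.

Therefore, the measure of angle ∠DPQ = 45°.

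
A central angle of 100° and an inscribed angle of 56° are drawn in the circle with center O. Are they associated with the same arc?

By the inscribed angle theorem, the inscribed angle for a central angle of 100° should be 100° / 2 = 50°.
The given inscribed angle is 56°, which does not equal 50°.
Therefore, no, they do not correspond to the same arc.

No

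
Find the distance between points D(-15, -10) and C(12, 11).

d = sqrt((12 - -15)^2 + (11 - -10)^2)
d = sqrt(27^2 + 21^2)
d = sqrt(729 + 441)
d = sqrt(1170) = 3*sqrt(130)

3*sqrt(130)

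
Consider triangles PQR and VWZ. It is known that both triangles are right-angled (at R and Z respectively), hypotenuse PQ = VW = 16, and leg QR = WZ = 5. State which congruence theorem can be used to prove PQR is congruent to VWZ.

Consider the given information: both triangles are right-angled (at R and Z respectively), hypotenuse PQ = VW = 16, and leg QR = WZ = 5
This is not SSS or AAS: SSS requires all three pairs of sides, but we don't have that. AAS requires two angles and a non-included side.
The correct criterion is HL. The hypotenuse and one leg of two right triangles are equal (Hypotenuse-Leg).

HL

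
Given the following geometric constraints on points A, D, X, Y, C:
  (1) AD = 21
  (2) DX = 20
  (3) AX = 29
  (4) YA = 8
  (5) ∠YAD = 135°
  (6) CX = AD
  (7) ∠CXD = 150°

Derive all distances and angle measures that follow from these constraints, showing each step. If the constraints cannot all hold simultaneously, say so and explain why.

The constraints are consistent.

From the given relations:
  CX = AD = 21

Step 1: From DA = 21, AY = 8, and ∠DAY = 135°, by the law of cosines:
  DY² = DA² + AY² - 2·DA·AY·cos(135°) = 441 + 64 + 237.6 = 742.6
  DY ≈ 27.25

Step 2: From DX = 20, XC = 21, and ∠DXC = 150°, by the law of cosines:
  DC² = DX² + XC² - 2·DX·XC·cos(150°) = 400 + 441 + 727.5 = 1568
  DC ≈ 39.6

Step 3: From AD = 21, AX = 29, DX = 20, by the inverse law of cosines:
  cos(∠DAX) = (AD² + AX² - DX²) / (2·AD·AX)
  ∠DAX = 43.6°

Step 4: From DA = 21, DX = 20, AX = 29, by the inverse law of cosines:
  cos(∠ADX) = (DA² + DX² - AX²) / (2·DA·DX)
  ∠ADX = 90°

Step 5: From XA = 29, XD = 20, AD = 21, by the inverse law of cosines:
  cos(∠AXD) = (XA² + XD² - AD²) / (2·XA·XD)
  ∠AXD = 46.4°

Step 6: From DA = 21, DY = 27.25, AY = 8, by the inverse law of cosines:
  cos(∠ADY) = (DA² + DY² - AY²) / (2·DA·DY)
  ∠ADY = 11.98°

Step 7: From DC = 39.6, DX = 20, CX = 21, by the inverse law of cosines:
  cos(∠CDX) = (DC² + DX² - CX²) / (2·DC·DX)
  ∠CDX = 15.37°

Step 8: From YA = 8, YD = 27.25, AD = 21, by the inverse law of cosines:
  cos(∠AYD) = (YA² + YD² - AD²) / (2·YA·YD)
  ∠AYD = 33.02°

Step 9: From CD = 39.6, CX = 21, DX = 20, by the inverse law of cosines:
  cos(∠DCX) = (CD² + CX² - DX²) / (2·CD·CX)
  ∠DCX = 14.63°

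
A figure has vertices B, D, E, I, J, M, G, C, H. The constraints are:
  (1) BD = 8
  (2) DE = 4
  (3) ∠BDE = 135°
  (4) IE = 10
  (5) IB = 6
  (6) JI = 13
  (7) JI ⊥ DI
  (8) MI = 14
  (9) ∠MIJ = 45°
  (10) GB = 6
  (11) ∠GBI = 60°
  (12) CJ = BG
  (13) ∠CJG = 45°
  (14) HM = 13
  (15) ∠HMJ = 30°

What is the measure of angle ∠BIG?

Step 1: By the law of cosines on triangle IBG: IG² = 6² + 6² − 2·6·6·cos(60°) = 36, so IG = 6.
Step 2: By the inverse law of cosines on triangle BIG: cos(∠BIG) = (6² + 6² − 6²) / (2·6·6) = 36/72 = 0.5, so ∠BIG = 60°.

Therefore, the measure of angle ∠BIG = 60°.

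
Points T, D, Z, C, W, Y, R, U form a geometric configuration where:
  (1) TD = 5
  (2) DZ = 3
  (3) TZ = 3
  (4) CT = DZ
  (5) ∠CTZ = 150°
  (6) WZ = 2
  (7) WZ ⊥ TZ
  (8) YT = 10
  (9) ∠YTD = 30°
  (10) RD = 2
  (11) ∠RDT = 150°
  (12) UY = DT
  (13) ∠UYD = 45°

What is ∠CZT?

From the given relations: CT = DZ = 3.
Step 1: By the law of cosines on triangle ZTC: ZC² = 3² + 3² − 2·3·3·cos(150°) = 33.59, so ZC ≈ 5.8.
Step 2: By the inverse law of cosines on triangle CZT: cos(∠CZT) = (5.8² + 3² − 3²) / (2·5.8·3) = 33.59/34.77 = 0.9659, so ∠CZT = 15°.

Therefore, the measure of angle ∠CZT = 15°.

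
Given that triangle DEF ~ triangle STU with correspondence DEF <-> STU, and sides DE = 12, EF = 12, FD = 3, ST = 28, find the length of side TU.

Since the triangles are similar, the ratio of corresponding sides is constant.
Scale factor k = ST / DE = 28 / 12 = 7/3
TU = k * EF = 7/3 * 12 = 28

28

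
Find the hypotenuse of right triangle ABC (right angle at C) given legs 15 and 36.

AB = sqrt(15^2 + 36^2) = sqrt(1521) = 39

39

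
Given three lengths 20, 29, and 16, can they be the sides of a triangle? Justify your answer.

For three segments to close into a triangle, no single side can be as long as the other two combined.
The longest side is 29, and 16 + 20 = 36 > 29.
A triangle can be formed.

Yes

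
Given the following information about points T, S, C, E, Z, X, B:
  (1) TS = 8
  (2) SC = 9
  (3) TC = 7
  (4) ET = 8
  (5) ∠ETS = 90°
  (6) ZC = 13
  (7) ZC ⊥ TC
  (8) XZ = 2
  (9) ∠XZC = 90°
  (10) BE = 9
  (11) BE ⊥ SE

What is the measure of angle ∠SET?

Step 1: By the law of cosines on triangle ETS: ES² = 8² + 8² − 2·8·8·cos(90°) = 128, so ES = 8·√2.
Step 2: By the inverse law of cosines on triangle SET: cos(∠SET) = ((8·√2)² + 8² − 8²) / (2·8·√2·8) = 128/181.02 = 0.7071, so ∠SET = 45°.

Therefore, the measure of angle ∠SET = 45°.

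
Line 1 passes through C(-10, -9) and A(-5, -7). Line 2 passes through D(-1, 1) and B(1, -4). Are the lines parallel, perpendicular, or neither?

Slope of line 1: m1 = (-7 - -9)/(-5 - -10) = 2/5 = 2/5
Slope of line 2: m2 = (-4 - 1)/(1 - -1) = -5/2 = -5/2
m1 * m2 = -1, so perpendicular.

Perpendicular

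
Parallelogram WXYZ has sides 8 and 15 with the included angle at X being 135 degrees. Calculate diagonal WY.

Using the law of cosines:
d^2 = 8^2 + 15^2 - 2(8)(15)cos(135 degrees)
d^2 = 64 + 225 - 240*-sqrt(2)/2
d^2 = 120*sqrt(2) + 289
d = sqrt(120*sqrt(2) + 289)

sqrt(120*sqrt(2) + 289)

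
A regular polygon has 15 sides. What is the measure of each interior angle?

Each interior angle of a regular n-gon is (n - 2) * 180 / n.
For n = 15: (15 - 2) * 180 / 15 = 2340/15 = 156 degrees.

156 degrees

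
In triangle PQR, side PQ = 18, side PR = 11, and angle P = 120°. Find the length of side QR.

When two sides and the included angle are known, the law of cosines gives the third side.
c^2 = a^2 + b^2 - 2ab cos(C) generalizes the Pythagorean theorem to non-right triangles.
Here: QR^2 = 324 + 121 - 396*(-1/2) = 643
QR = sqrt(643)

sqrt(643)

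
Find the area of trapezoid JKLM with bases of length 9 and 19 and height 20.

Area = (9 + 19) * 20 / 2 = 560 / 2 = 280

280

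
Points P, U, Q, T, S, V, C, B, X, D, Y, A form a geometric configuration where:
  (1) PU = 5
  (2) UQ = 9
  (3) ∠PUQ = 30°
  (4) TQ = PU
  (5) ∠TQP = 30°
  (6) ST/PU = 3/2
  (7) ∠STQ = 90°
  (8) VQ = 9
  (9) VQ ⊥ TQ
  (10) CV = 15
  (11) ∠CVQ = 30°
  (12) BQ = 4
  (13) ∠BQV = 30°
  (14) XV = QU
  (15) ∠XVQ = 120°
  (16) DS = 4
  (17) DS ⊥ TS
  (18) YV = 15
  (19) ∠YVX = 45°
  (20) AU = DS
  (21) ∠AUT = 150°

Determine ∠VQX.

From the given relations: XV = QU = 9.
Step 1: By the law of cosines on triangle QVX: QX² = 9² + 9² − 2·9·9·cos(120°) = 243, so QX = 9·√3.
Step 2: By the inverse law of cosines on triangle VQX: cos(∠VQX) = (9² + (9·√3)² − 9²) / (2·9·9·√3) = 243/280.59 = 0.866, so ∠VQX = 30°.

Therefore, the measure of angle ∠VQX = 30°.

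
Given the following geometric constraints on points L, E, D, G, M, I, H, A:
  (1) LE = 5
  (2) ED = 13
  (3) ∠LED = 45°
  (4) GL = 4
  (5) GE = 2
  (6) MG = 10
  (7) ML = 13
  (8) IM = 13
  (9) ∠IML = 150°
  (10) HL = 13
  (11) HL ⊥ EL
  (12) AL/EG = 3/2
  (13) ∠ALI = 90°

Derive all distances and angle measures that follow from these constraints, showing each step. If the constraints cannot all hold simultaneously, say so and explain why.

The constraints are consistent.

From the given relations:
  AL = 3/2·EG = 3/2·2 = 3

Step 1: From LE = 5, ED = 13, and ∠LED = 45°, by the law of cosines:
  LD² = LE² + ED² - 2·LE·ED·cos(45°) = 25 + 169 - 91.92 = 102.1
  LD ≈ 10.1

Step 2: From LM = 13, MI = 13, and ∠LMI = 150°, by the law of cosines:
  LI² = LM² + MI² - 2·LM·MI·cos(150°) = 169 + 169 + 292.7 = 630.7
  LI ≈ 25.11

Step 3: From EL = 5, LH = 13, and ∠ELH = 90°, by the law of cosines:
  EH² = EL² + LH² - 2·EL·LH·cos(90°) = 25 + 169 - 0 = 194
  EH = √194

Step 4: From LE = 5, LG = 4, EG = 2, by the inverse law of cosines:
  cos(∠ELG) = (LE² + LG² - EG²) / (2·LE·LG)
  ∠ELG = 22.33°

Step 5: From LG = 4, LM = 13, GM = 10, by the inverse law of cosines:
  cos(∠GLM) = (LG² + LM² - GM²) / (2·LG·LM)
  ∠GLM = 35.18°

Step 6: From EG = 2, EL = 5, GL = 4, by the inverse law of cosines:
  cos(∠GEL) = (EG² + EL² - GL²) / (2·EG·EL)
  ∠GEL = 49.46°

Step 7: From GE = 2, GL = 4, EL = 5, by the inverse law of cosines:
  cos(∠EGL) = (GE² + GL² - EL²) / (2·GE·GL)
  ∠EGL = 108.21°

Step 8: From GL = 4, GM = 10, LM = 13, by the inverse law of cosines:
  cos(∠LGM) = (GL² + GM² - LM²) / (2·GL·GM)
  ∠LGM = 131.49°

Step 9: From MG = 10, ML = 13, GL = 4, by the inverse law of cosines:
  cos(∠GML) = (MG² + ML² - GL²) / (2·MG·ML)
  ∠GML = 13.33°

Step 10: From IL = 25.11, LA = 3, and ∠ILA = 90°, by the law of cosines:
  IA² = IL² + LA² - 2·IL·LA·cos(90°) = 630.7 + 9 - 0 = 639.7
  IA ≈ 25.29

Step 11: From LD = 10.1, LE = 5, DE = 13, by the inverse law of cosines:
  cos(∠DLE) = (LD² + LE² - DE²) / (2·LD·LE)
  ∠DLE = 114.52°

Step 12: From LI = 25.11, LM = 13, IM = 13, by the inverse law of cosines:
  cos(∠ILM) = (LI² + LM² - IM²) / (2·LI·LM)
  ∠ILM = 15°

Step 13: From EH = √194, EL = 5, HL = 13, by the inverse law of cosines:
  cos(∠HEL) = (EH² + EL² - HL²) / (2·EH·EL)
  ∠HEL = 68.96°

Step 14: From DE = 13, DL = 10.1, EL = 5, by the inverse law of cosines:
  cos(∠EDL) = (DE² + DL² - EL²) / (2·DE·DL)
  ∠EDL = 20.48°

Step 15: From IL = 25.11, IM = 13, LM = 13, by the inverse law of cosines:
  cos(∠LIM) = (IL² + IM² - LM²) / (2·IL·IM)
  ∠LIM = 15°

Step 16: From HE = √194, HL = 13, EL = 5, by the inverse law of cosines:
  cos(∠EHL) = (HE² + HL² - EL²) / (2·HE·HL)
  ∠EHL = 21.04°

Step 17: From IA = 25.29, IL = 25.11, AL = 3, by the inverse law of cosines:
  cos(∠AIL) = (IA² + IL² - AL²) / (2·IA·IL)
  ∠AIL = 6.81°

Step 18: From AI = 25.29, AL = 3, IL = 25.11, by the inverse law of cosines:
  cos(∠IAL) = (AI² + AL² - IL²) / (2·AI·AL)
  ∠IAL = 83.19°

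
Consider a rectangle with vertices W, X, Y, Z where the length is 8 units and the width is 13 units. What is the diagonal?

Using the Pythagorean theorem:
d² = 8² + 13² = 64 + 169 = 233
d = sqrt(233)

sqrt(233)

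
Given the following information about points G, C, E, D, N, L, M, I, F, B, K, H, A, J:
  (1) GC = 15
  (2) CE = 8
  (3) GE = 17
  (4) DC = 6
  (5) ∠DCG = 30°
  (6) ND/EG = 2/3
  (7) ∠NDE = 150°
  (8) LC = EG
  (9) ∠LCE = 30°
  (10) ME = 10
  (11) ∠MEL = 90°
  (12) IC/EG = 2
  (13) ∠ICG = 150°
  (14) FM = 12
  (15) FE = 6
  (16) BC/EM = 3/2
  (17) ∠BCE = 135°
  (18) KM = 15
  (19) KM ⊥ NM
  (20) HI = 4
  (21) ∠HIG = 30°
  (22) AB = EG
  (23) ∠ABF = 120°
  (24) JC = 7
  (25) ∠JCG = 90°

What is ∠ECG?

Step 1: By the inverse law of cosines on triangle ECG: cos(∠ECG) = (8² + 15² − 17²) / (2·8·15) = 0/240 = 0, so ∠ECG = 90°.

Therefore, the measure of angle ∠ECG = 90°.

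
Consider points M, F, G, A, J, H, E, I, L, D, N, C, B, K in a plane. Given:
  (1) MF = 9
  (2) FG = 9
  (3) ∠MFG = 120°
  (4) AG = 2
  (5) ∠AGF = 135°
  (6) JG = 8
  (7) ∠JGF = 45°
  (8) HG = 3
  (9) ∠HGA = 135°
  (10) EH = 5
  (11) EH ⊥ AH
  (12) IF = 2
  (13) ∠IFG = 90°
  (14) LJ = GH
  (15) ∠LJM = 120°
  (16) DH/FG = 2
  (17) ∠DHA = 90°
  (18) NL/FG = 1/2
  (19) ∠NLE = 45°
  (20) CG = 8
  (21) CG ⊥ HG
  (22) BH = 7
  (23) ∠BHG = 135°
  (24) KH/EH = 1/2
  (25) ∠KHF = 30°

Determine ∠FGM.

Step 1: By the law of cosines on triangle GFM: GM² = 9² + 9² − 2·9·9·cos(120°) = 243, so GM = 9·√3.
Step 2: By the inverse law of cosines on triangle FGM: cos(∠FGM) = (9² + (9·√3)² − 9²) / (2·9·9·√3) = 243/280.59 = 0.866, so ∠FGM = 30°.

Therefore, the measure of angle ∠FGM = 30°.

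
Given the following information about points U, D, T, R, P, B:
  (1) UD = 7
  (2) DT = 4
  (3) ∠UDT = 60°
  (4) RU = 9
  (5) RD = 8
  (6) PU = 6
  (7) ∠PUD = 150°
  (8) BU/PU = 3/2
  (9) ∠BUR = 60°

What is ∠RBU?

From the given relations: BU = 3/2·PU = 3/2·6 = 9.
Step 1: By the law of cosines on triangle BUR: BR² = 9² + 9² − 2·9·9·cos(60°) = 81, so BR = 9.
Step 2: By the inverse law of cosines on triangle RBU: cos(∠RBU) = (9² + 9² − 9²) / (2·9·9) = 81/162 = 0.5, so ∠RBU = 60°.

Therefore, the measure of angle ∠RBU = 60°.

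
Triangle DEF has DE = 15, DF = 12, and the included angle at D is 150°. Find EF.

By the law of cosines: EF^2 = DE^2 + DF^2 - 2*DE*DF*cos(D)
EF^2 = 15^2 + 12^2 - 2*15*12*cos(150°)
EF^2 = 225 + 144 - 360*(-sqrt(3)/2)
EF^2 = 180*sqrt(3) + 369
EF = 3*sqrt(20*sqrt(3) + 41)

3*sqrt(20*sqrt(3) + 41)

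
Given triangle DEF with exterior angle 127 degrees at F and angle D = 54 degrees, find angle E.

The exterior angle theorem states that an exterior angle equals the sum of the two non-adjacent interior angles.
So 127 = 54 + angle E, which gives angle E = 127 - 54 = 73 degrees.

73 degrees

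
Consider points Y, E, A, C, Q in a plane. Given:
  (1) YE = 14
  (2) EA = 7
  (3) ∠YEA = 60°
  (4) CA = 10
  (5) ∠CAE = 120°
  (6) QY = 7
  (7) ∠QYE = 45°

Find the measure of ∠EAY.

Step 1: By the law of cosines on triangle AEY: AY² = 7² + 14² − 2·7·14·cos(60°) = 147, so AY = 7·√3.
Step 2: By the inverse law of cosines on triangle EAY: cos(∠EAY) = (7² + (7·√3)² − 14²) / (2·7·7·√3) = 0/169.74 = 0, so ∠EAY = 90°.

Therefore, the measure of angle ∠EAY = 90°.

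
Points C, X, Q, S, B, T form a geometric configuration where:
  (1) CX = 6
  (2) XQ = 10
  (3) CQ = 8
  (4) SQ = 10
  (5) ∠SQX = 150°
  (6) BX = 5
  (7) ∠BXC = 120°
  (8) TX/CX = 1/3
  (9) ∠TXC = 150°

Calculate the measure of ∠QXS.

Step 1: By the law of cosines on triangle XQS: XS² = 10² + 10² − 2·10·10·cos(150°) = 373.21, so XS ≈ 19.32.
Step 2: By the inverse law of cosines on triangle QXS: cos(∠QXS) = (10² + 19.32² − 10²) / (2·10·19.32) = 373.21/386.37 = 0.9659, so ∠QXS = 15°.

Therefore, the measure of angle ∠QXS = 15°.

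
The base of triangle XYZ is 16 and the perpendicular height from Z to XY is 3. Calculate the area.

A triangle's area is half the area of a rectangle with the same base and height.
Area = (1/2) * 16 * 3 = 24.

24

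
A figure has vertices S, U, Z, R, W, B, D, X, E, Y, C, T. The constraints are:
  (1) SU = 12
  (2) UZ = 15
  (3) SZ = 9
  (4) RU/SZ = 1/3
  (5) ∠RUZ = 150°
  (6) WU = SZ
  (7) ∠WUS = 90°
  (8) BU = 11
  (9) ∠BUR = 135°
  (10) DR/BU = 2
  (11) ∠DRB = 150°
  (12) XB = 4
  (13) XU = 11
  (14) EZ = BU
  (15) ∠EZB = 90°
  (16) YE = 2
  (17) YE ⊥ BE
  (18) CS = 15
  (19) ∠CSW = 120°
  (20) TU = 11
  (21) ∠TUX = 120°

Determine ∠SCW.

From the given relations: WU = SZ = 9.
Step 1: By the law of cosines on triangle SUW: SW² = 12² + 9² − 2·12·9·cos(90°) = 225, so SW = 15.
Step 2: By the law of cosines on triangle CSW: CW² = 15² + 15² − 2·15·15·cos(120°) = 675, so CW = 15·√3.
Step 3: By the inverse law of cosines on triangle SCW: cos(∠SCW) = (15² + (15·√3)² − 15²) / (2·15·15·√3) = 675/779.42 = 0.866, so ∠SCW = 30°.

Therefore, the measure of angle ∠SCW = 30°.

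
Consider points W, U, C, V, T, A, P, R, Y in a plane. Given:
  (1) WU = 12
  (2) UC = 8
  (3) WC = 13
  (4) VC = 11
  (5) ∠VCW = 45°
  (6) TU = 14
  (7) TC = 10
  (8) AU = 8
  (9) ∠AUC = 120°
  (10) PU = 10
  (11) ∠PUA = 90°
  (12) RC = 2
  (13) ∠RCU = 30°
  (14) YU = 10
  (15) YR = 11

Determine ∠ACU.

Step 1: By the law of cosines on triangle CUA: CA² = 8² + 8² − 2·8·8·cos(120°) = 192, so CA = 8·√3.
Step 2: By the inverse law of cosines on triangle ACU: cos(∠ACU) = ((8·√3)² + 8² − 8²) / (2·8·√3·8) = 192/221.7 = 0.866, so ∠ACU = 30°.

Therefore, the measure of angle ∠ACU = 30°.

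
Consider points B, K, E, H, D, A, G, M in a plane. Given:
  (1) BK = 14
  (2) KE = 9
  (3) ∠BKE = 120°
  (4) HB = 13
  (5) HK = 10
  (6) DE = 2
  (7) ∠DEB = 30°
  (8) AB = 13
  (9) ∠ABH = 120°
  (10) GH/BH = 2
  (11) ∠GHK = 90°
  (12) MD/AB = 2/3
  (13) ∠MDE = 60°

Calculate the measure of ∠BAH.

Step 1: By the law of cosines on triangle ABH: AH² = 13² + 13² − 2·13·13·cos(120°) = 507, so AH = 13·√3.
Step 2: By the inverse law of cosines on triangle BAH: cos(∠BAH) = (13² + (13·√3)² − 13²) / (2·13·13·√3) = 507/585.43 = 0.866, so ∠BAH = 30°.

Therefore, the measure of angle ∠BAH = 30°.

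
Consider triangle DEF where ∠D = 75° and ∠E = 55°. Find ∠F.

By the triangle angle sum property, the three interior angles of any triangle add up to 180°.
We know angle D = 75° and angle E = 55°, so their sum is 130°.
Therefore angle F = 180° - 130° = 50°.

50 degrees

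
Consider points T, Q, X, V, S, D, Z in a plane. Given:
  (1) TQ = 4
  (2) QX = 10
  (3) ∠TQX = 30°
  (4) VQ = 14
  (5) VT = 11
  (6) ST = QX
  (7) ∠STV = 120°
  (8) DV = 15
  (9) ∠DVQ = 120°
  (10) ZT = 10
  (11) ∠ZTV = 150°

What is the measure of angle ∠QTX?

Step 1: By the law of cosines on triangle TQX: TX² = 4² + 10² − 2·4·10·cos(30°) = 46.72, so TX ≈ 6.84.
Step 2: By the inverse law of cosines on triangle QTX: cos(∠QTX) = (4² + 6.84² − 10²) / (2·4·6.84) = -37.28/54.68 = -0.6818, so ∠QTX = 132.99°.

Therefore, the measure of angle ∠QTX = 132.99°.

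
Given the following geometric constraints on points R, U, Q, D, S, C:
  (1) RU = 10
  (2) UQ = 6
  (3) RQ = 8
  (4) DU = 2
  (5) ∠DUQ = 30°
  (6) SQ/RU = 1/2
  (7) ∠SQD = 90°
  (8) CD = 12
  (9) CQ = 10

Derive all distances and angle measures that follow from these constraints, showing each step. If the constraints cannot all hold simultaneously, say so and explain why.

The constraints are consistent.

From the given relations:
  SQ = 1/2·RU = 1/2·10 = 5

Step 1: From QU = 6, UD = 2, and ∠QUD = 30°, by the law of cosines:
  QD² = QU² + UD² - 2·QU·UD·cos(30°) = 36 + 4 - 20.78 = 19.22
  QD ≈ 4.38

Step 2: From RQ = 8, RU = 10, QU = 6, by the inverse law of cosines:
  cos(∠QRU) = (RQ² + RU² - QU²) / (2·RQ·RU)
  ∠QRU = 36.87°

Step 3: From UQ = 6, UR = 10, QR = 8, by the inverse law of cosines:
  cos(∠QUR) = (UQ² + UR² - QR²) / (2·UQ·UR)
  ∠QUR = 53.13°

Step 4: From QR = 8, QU = 6, RU = 10, by the inverse law of cosines:
  cos(∠RQU) = (QR² + QU² - RU²) / (2·QR·QU)
  ∠RQU = 90°

Step 5: From DQ = 4.38, QS = 5, and ∠DQS = 90°, by the law of cosines:
  DS² = DQ² + QS² - 2·DQ·QS·cos(90°) = 19.22 + 25 - 0 = 44.22
  DS ≈ 6.65

Step 6: From QC = 10, QD = 4.38, CD = 12, by the inverse law of cosines:
  cos(∠CQD) = (QC² + QD² - CD²) / (2·QC·QD)
  ∠CQD = 106.42°

Step 7: From QD = 4.38, QU = 6, DU = 2, by the inverse law of cosines:
  cos(∠DQU) = (QD² + QU² - DU²) / (2·QD·QU)
  ∠DQU = 13.19°

Step 8: From DC = 12, DQ = 4.38, CQ = 10, by the inverse law of cosines:
  cos(∠CDQ) = (DC² + DQ² - CQ²) / (2·DC·DQ)
  ∠CDQ = 53.07°

Step 9: From DQ = 4.38, DU = 2, QU = 6, by the inverse law of cosines:
  cos(∠QDU) = (DQ² + DU² - QU²) / (2·DQ·DU)
  ∠QDU = 136.81°

Step 10: From CD = 12, CQ = 10, DQ = 4.38, by the inverse law of cosines:
  cos(∠DCQ) = (CD² + CQ² - DQ²) / (2·CD·CQ)
  ∠DCQ = 20.51°

Step 11: From DQ = 4.38, DS = 6.65, QS = 5, by the inverse law of cosines:
  cos(∠QDS) = (DQ² + DS² - QS²) / (2·DQ·DS)
  ∠QDS = 48.76°

Step 12: From SD = 6.65, SQ = 5, DQ = 4.38, by the inverse law of cosines:
  cos(∠DSQ) = (SD² + SQ² - DQ²) / (2·SD·SQ)
  ∠DSQ = 41.24°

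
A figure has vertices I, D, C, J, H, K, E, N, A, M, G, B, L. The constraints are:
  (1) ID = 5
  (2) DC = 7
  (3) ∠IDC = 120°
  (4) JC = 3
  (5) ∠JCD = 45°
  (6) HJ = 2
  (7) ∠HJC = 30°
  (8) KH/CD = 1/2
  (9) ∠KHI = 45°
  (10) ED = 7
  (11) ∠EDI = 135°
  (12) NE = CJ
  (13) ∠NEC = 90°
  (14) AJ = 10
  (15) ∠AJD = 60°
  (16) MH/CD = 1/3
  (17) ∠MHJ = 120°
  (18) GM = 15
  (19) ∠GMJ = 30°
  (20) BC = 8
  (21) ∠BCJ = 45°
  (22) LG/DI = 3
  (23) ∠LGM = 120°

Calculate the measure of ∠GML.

From the given relations: LG = 3·DI = 3·5 = 15.
Step 1: By the law of cosines on triangle MGL: ML² = 15² + 15² − 2·15·15·cos(120°) = 675, so ML = 15·√3.
Step 2: By the inverse law of cosines on triangle GML: cos(∠GML) = (15² + (15·√3)² − 15²) / (2·15·15·√3) = 675/779.42 = 0.866, so ∠GML = 30°.

Therefore, the measure of angle ∠GML = 30°.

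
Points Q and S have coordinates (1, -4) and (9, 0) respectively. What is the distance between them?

d = sqrt((9 - 1)^2 + (0 - -4)^2)
d = sqrt(8^2 + 4^2)
d = sqrt(64 + 16)
d = sqrt(80) = 4*sqrt(5)

4*sqrt(5)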